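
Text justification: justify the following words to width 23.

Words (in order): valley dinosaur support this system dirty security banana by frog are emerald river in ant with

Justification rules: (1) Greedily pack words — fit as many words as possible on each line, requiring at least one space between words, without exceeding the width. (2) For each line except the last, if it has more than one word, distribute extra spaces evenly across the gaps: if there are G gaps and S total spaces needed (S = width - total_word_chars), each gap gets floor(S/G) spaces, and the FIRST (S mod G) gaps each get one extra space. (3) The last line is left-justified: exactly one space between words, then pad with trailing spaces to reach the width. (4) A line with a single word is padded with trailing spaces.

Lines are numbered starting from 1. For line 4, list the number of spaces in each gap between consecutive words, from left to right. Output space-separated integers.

Line 1: ['valley', 'dinosaur', 'support'] (min_width=23, slack=0)
Line 2: ['this', 'system', 'dirty'] (min_width=17, slack=6)
Line 3: ['security', 'banana', 'by', 'frog'] (min_width=23, slack=0)
Line 4: ['are', 'emerald', 'river', 'in'] (min_width=20, slack=3)
Line 5: ['ant', 'with'] (min_width=8, slack=15)

Answer: 2 2 2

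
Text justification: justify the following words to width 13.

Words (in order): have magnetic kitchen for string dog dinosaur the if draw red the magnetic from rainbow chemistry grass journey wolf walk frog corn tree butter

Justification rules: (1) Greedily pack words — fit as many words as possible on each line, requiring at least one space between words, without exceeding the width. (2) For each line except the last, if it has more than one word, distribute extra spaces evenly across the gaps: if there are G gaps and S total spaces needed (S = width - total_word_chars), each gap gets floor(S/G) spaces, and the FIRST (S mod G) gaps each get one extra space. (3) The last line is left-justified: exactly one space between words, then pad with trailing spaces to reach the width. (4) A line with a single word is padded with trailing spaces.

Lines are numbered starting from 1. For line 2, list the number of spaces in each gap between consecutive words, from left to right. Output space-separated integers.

Line 1: ['have', 'magnetic'] (min_width=13, slack=0)
Line 2: ['kitchen', 'for'] (min_width=11, slack=2)
Line 3: ['string', 'dog'] (min_width=10, slack=3)
Line 4: ['dinosaur', 'the'] (min_width=12, slack=1)
Line 5: ['if', 'draw', 'red'] (min_width=11, slack=2)
Line 6: ['the', 'magnetic'] (min_width=12, slack=1)
Line 7: ['from', 'rainbow'] (min_width=12, slack=1)
Line 8: ['chemistry'] (min_width=9, slack=4)
Line 9: ['grass', 'journey'] (min_width=13, slack=0)
Line 10: ['wolf', 'walk'] (min_width=9, slack=4)
Line 11: ['frog', 'corn'] (min_width=9, slack=4)
Line 12: ['tree', 'butter'] (min_width=11, slack=2)

Answer: 3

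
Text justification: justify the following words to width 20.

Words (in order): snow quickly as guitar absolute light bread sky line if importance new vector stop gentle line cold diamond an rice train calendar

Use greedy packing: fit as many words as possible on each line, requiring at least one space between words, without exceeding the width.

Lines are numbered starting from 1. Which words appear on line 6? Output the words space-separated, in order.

Line 1: ['snow', 'quickly', 'as'] (min_width=15, slack=5)
Line 2: ['guitar', 'absolute'] (min_width=15, slack=5)
Line 3: ['light', 'bread', 'sky', 'line'] (min_width=20, slack=0)
Line 4: ['if', 'importance', 'new'] (min_width=17, slack=3)
Line 5: ['vector', 'stop', 'gentle'] (min_width=18, slack=2)
Line 6: ['line', 'cold', 'diamond', 'an'] (min_width=20, slack=0)
Line 7: ['rice', 'train', 'calendar'] (min_width=19, slack=1)

Answer: line cold diamond an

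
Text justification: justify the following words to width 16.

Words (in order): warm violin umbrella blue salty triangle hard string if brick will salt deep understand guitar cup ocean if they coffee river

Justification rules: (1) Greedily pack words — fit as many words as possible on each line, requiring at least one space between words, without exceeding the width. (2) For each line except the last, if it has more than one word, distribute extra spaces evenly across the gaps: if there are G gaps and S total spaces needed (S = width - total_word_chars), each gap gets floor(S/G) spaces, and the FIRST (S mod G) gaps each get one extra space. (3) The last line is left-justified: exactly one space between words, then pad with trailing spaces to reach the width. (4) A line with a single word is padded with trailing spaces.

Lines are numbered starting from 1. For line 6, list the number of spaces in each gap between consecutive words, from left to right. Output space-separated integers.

Line 1: ['warm', 'violin'] (min_width=11, slack=5)
Line 2: ['umbrella', 'blue'] (min_width=13, slack=3)
Line 3: ['salty', 'triangle'] (min_width=14, slack=2)
Line 4: ['hard', 'string', 'if'] (min_width=14, slack=2)
Line 5: ['brick', 'will', 'salt'] (min_width=15, slack=1)
Line 6: ['deep', 'understand'] (min_width=15, slack=1)
Line 7: ['guitar', 'cup', 'ocean'] (min_width=16, slack=0)
Line 8: ['if', 'they', 'coffee'] (min_width=14, slack=2)
Line 9: ['river'] (min_width=5, slack=11)

Answer: 2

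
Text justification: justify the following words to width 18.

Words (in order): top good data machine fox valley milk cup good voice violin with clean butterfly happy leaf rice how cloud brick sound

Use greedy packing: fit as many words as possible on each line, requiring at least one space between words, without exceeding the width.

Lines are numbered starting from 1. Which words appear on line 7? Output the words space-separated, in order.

Answer: how cloud brick

Derivation:
Line 1: ['top', 'good', 'data'] (min_width=13, slack=5)
Line 2: ['machine', 'fox', 'valley'] (min_width=18, slack=0)
Line 3: ['milk', 'cup', 'good'] (min_width=13, slack=5)
Line 4: ['voice', 'violin', 'with'] (min_width=17, slack=1)
Line 5: ['clean', 'butterfly'] (min_width=15, slack=3)
Line 6: ['happy', 'leaf', 'rice'] (min_width=15, slack=3)
Line 7: ['how', 'cloud', 'brick'] (min_width=15, slack=3)
Line 8: ['sound'] (min_width=5, slack=13)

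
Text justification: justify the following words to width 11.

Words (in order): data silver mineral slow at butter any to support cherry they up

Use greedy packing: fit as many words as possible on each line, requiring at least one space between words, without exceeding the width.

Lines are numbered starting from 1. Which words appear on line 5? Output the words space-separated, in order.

Answer: to support

Derivation:
Line 1: ['data', 'silver'] (min_width=11, slack=0)
Line 2: ['mineral'] (min_width=7, slack=4)
Line 3: ['slow', 'at'] (min_width=7, slack=4)
Line 4: ['butter', 'any'] (min_width=10, slack=1)
Line 5: ['to', 'support'] (min_width=10, slack=1)
Line 6: ['cherry', 'they'] (min_width=11, slack=0)
Line 7: ['up'] (min_width=2, slack=9)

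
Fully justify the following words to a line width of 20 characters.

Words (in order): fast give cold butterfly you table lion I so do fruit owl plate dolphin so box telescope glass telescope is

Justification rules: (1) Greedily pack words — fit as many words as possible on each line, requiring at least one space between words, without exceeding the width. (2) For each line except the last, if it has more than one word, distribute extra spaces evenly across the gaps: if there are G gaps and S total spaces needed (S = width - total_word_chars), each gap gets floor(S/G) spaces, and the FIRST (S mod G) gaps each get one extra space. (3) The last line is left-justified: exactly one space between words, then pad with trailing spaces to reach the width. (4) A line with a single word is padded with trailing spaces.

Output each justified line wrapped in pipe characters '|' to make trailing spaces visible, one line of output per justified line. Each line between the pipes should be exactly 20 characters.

Line 1: ['fast', 'give', 'cold'] (min_width=14, slack=6)
Line 2: ['butterfly', 'you', 'table'] (min_width=19, slack=1)
Line 3: ['lion', 'I', 'so', 'do', 'fruit'] (min_width=18, slack=2)
Line 4: ['owl', 'plate', 'dolphin', 'so'] (min_width=20, slack=0)
Line 5: ['box', 'telescope', 'glass'] (min_width=19, slack=1)
Line 6: ['telescope', 'is'] (min_width=12, slack=8)

Answer: |fast    give    cold|
|butterfly  you table|
|lion  I  so do fruit|
|owl plate dolphin so|
|box  telescope glass|
|telescope is        |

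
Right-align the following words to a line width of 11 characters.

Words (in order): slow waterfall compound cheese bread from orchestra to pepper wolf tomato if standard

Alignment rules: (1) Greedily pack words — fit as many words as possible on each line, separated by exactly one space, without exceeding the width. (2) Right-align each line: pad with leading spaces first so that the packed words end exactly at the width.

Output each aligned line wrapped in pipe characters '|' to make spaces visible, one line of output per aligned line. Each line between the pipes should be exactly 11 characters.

Line 1: ['slow'] (min_width=4, slack=7)
Line 2: ['waterfall'] (min_width=9, slack=2)
Line 3: ['compound'] (min_width=8, slack=3)
Line 4: ['cheese'] (min_width=6, slack=5)
Line 5: ['bread', 'from'] (min_width=10, slack=1)
Line 6: ['orchestra'] (min_width=9, slack=2)
Line 7: ['to', 'pepper'] (min_width=9, slack=2)
Line 8: ['wolf', 'tomato'] (min_width=11, slack=0)
Line 9: ['if', 'standard'] (min_width=11, slack=0)

Answer: |       slow|
|  waterfall|
|   compound|
|     cheese|
| bread from|
|  orchestra|
|  to pepper|
|wolf tomato|
|if standard|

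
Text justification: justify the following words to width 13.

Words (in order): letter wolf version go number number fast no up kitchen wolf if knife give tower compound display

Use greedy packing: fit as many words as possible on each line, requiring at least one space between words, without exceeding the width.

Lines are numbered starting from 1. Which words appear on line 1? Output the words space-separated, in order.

Line 1: ['letter', 'wolf'] (min_width=11, slack=2)
Line 2: ['version', 'go'] (min_width=10, slack=3)
Line 3: ['number', 'number'] (min_width=13, slack=0)
Line 4: ['fast', 'no', 'up'] (min_width=10, slack=3)
Line 5: ['kitchen', 'wolf'] (min_width=12, slack=1)
Line 6: ['if', 'knife', 'give'] (min_width=13, slack=0)
Line 7: ['tower'] (min_width=5, slack=8)
Line 8: ['compound'] (min_width=8, slack=5)
Line 9: ['display'] (min_width=7, slack=6)

Answer: letter wolf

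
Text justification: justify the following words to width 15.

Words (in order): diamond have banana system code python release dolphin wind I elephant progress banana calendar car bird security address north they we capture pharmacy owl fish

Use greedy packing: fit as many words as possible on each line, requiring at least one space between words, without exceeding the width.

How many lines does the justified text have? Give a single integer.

Line 1: ['diamond', 'have'] (min_width=12, slack=3)
Line 2: ['banana', 'system'] (min_width=13, slack=2)
Line 3: ['code', 'python'] (min_width=11, slack=4)
Line 4: ['release', 'dolphin'] (min_width=15, slack=0)
Line 5: ['wind', 'I', 'elephant'] (min_width=15, slack=0)
Line 6: ['progress', 'banana'] (min_width=15, slack=0)
Line 7: ['calendar', 'car'] (min_width=12, slack=3)
Line 8: ['bird', 'security'] (min_width=13, slack=2)
Line 9: ['address', 'north'] (min_width=13, slack=2)
Line 10: ['they', 'we', 'capture'] (min_width=15, slack=0)
Line 11: ['pharmacy', 'owl'] (min_width=12, slack=3)
Line 12: ['fish'] (min_width=4, slack=11)
Total lines: 12

Answer: 12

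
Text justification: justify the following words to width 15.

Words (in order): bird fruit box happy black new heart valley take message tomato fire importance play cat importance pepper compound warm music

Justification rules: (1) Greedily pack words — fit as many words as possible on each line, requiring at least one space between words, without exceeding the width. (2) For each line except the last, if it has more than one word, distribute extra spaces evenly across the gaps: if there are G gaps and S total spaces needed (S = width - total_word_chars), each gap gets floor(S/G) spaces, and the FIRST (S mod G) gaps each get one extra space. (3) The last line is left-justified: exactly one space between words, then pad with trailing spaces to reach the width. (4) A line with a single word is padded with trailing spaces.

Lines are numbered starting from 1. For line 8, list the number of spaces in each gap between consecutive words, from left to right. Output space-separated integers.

Answer: 1

Derivation:
Line 1: ['bird', 'fruit', 'box'] (min_width=14, slack=1)
Line 2: ['happy', 'black', 'new'] (min_width=15, slack=0)
Line 3: ['heart', 'valley'] (min_width=12, slack=3)
Line 4: ['take', 'message'] (min_width=12, slack=3)
Line 5: ['tomato', 'fire'] (min_width=11, slack=4)
Line 6: ['importance', 'play'] (min_width=15, slack=0)
Line 7: ['cat', 'importance'] (min_width=14, slack=1)
Line 8: ['pepper', 'compound'] (min_width=15, slack=0)
Line 9: ['warm', 'music'] (min_width=10, slack=5)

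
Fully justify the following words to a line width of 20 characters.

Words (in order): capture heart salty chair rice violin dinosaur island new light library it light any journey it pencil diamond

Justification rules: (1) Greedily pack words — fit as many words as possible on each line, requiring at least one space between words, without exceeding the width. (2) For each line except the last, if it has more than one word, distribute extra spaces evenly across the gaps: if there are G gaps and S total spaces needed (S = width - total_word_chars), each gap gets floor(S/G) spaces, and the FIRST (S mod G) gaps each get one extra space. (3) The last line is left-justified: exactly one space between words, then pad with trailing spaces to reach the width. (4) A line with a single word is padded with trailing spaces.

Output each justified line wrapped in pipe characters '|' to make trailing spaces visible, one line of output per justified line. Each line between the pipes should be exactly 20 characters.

Line 1: ['capture', 'heart', 'salty'] (min_width=19, slack=1)
Line 2: ['chair', 'rice', 'violin'] (min_width=17, slack=3)
Line 3: ['dinosaur', 'island', 'new'] (min_width=19, slack=1)
Line 4: ['light', 'library', 'it'] (min_width=16, slack=4)
Line 5: ['light', 'any', 'journey', 'it'] (min_width=20, slack=0)
Line 6: ['pencil', 'diamond'] (min_width=14, slack=6)

Answer: |capture  heart salty|
|chair   rice  violin|
|dinosaur  island new|
|light   library   it|
|light any journey it|
|pencil diamond      |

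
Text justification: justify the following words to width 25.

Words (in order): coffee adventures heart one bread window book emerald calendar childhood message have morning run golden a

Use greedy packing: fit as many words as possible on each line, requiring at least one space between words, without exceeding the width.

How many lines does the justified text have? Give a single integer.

Line 1: ['coffee', 'adventures', 'heart'] (min_width=23, slack=2)
Line 2: ['one', 'bread', 'window', 'book'] (min_width=21, slack=4)
Line 3: ['emerald', 'calendar'] (min_width=16, slack=9)
Line 4: ['childhood', 'message', 'have'] (min_width=22, slack=3)
Line 5: ['morning', 'run', 'golden', 'a'] (min_width=20, slack=5)
Total lines: 5

Answer: 5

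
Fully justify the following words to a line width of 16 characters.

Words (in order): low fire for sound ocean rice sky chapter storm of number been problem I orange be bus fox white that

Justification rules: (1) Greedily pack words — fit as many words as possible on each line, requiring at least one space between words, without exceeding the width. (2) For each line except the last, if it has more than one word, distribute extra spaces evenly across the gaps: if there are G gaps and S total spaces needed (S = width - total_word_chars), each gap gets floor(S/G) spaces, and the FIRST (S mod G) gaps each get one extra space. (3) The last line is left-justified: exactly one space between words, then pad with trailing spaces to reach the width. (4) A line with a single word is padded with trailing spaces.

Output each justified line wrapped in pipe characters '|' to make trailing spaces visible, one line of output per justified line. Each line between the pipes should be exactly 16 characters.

Answer: |low   fire   for|
|sound ocean rice|
|sky      chapter|
|storm  of number|
|been  problem  I|
|orange   be  bus|
|fox white that  |

Derivation:
Line 1: ['low', 'fire', 'for'] (min_width=12, slack=4)
Line 2: ['sound', 'ocean', 'rice'] (min_width=16, slack=0)
Line 3: ['sky', 'chapter'] (min_width=11, slack=5)
Line 4: ['storm', 'of', 'number'] (min_width=15, slack=1)
Line 5: ['been', 'problem', 'I'] (min_width=14, slack=2)
Line 6: ['orange', 'be', 'bus'] (min_width=13, slack=3)
Line 7: ['fox', 'white', 'that'] (min_width=14, slack=2)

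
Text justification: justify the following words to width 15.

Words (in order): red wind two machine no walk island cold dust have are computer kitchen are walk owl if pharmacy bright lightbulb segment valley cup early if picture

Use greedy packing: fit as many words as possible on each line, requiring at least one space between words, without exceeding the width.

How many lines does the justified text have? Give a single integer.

Line 1: ['red', 'wind', 'two'] (min_width=12, slack=3)
Line 2: ['machine', 'no', 'walk'] (min_width=15, slack=0)
Line 3: ['island', 'cold'] (min_width=11, slack=4)
Line 4: ['dust', 'have', 'are'] (min_width=13, slack=2)
Line 5: ['computer'] (min_width=8, slack=7)
Line 6: ['kitchen', 'are'] (min_width=11, slack=4)
Line 7: ['walk', 'owl', 'if'] (min_width=11, slack=4)
Line 8: ['pharmacy', 'bright'] (min_width=15, slack=0)
Line 9: ['lightbulb'] (min_width=9, slack=6)
Line 10: ['segment', 'valley'] (min_width=14, slack=1)
Line 11: ['cup', 'early', 'if'] (min_width=12, slack=3)
Line 12: ['picture'] (min_width=7, slack=8)
Total lines: 12

Answer: 12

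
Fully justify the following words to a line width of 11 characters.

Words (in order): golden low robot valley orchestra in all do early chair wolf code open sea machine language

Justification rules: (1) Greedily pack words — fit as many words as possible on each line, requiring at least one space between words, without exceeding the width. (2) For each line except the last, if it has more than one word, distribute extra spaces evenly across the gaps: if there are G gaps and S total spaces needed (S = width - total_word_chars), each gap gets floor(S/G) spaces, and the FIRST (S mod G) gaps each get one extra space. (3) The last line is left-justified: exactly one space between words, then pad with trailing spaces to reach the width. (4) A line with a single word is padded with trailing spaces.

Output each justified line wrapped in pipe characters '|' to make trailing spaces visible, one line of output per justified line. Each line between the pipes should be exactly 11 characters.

Answer: |golden  low|
|robot      |
|valley     |
|orchestra  |
|in  all  do|
|early chair|
|wolf   code|
|open    sea|
|machine    |
|language   |

Derivation:
Line 1: ['golden', 'low'] (min_width=10, slack=1)
Line 2: ['robot'] (min_width=5, slack=6)
Line 3: ['valley'] (min_width=6, slack=5)
Line 4: ['orchestra'] (min_width=9, slack=2)
Line 5: ['in', 'all', 'do'] (min_width=9, slack=2)
Line 6: ['early', 'chair'] (min_width=11, slack=0)
Line 7: ['wolf', 'code'] (min_width=9, slack=2)
Line 8: ['open', 'sea'] (min_width=8, slack=3)
Line 9: ['machine'] (min_width=7, slack=4)
Line 10: ['language'] (min_width=8, slack=3)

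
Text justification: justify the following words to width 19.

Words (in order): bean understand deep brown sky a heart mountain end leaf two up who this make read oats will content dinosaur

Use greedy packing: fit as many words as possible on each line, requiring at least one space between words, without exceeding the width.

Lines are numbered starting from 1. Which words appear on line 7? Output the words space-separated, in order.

Answer: dinosaur

Derivation:
Line 1: ['bean', 'understand'] (min_width=15, slack=4)
Line 2: ['deep', 'brown', 'sky', 'a'] (min_width=16, slack=3)
Line 3: ['heart', 'mountain', 'end'] (min_width=18, slack=1)
Line 4: ['leaf', 'two', 'up', 'who'] (min_width=15, slack=4)
Line 5: ['this', 'make', 'read', 'oats'] (min_width=19, slack=0)
Line 6: ['will', 'content'] (min_width=12, slack=7)
Line 7: ['dinosaur'] (min_width=8, slack=11)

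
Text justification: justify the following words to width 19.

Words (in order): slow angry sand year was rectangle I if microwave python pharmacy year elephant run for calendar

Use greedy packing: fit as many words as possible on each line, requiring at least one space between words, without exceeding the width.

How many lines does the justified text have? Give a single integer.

Line 1: ['slow', 'angry', 'sand'] (min_width=15, slack=4)
Line 2: ['year', 'was', 'rectangle'] (min_width=18, slack=1)
Line 3: ['I', 'if', 'microwave'] (min_width=14, slack=5)
Line 4: ['python', 'pharmacy'] (min_width=15, slack=4)
Line 5: ['year', 'elephant', 'run'] (min_width=17, slack=2)
Line 6: ['for', 'calendar'] (min_width=12, slack=7)
Total lines: 6

Answer: 6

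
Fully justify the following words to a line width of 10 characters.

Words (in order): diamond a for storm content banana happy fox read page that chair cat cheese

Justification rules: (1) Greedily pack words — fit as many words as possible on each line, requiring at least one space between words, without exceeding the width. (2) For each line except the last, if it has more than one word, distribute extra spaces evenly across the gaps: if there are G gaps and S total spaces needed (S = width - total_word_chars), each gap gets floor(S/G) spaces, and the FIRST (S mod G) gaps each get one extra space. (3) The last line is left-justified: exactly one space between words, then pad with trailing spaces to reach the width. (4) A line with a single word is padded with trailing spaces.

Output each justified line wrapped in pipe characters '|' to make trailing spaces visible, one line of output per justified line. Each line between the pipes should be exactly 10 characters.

Answer: |diamond  a|
|for  storm|
|content   |
|banana    |
|happy  fox|
|read  page|
|that chair|
|cat cheese|

Derivation:
Line 1: ['diamond', 'a'] (min_width=9, slack=1)
Line 2: ['for', 'storm'] (min_width=9, slack=1)
Line 3: ['content'] (min_width=7, slack=3)
Line 4: ['banana'] (min_width=6, slack=4)
Line 5: ['happy', 'fox'] (min_width=9, slack=1)
Line 6: ['read', 'page'] (min_width=9, slack=1)
Line 7: ['that', 'chair'] (min_width=10, slack=0)
Line 8: ['cat', 'cheese'] (min_width=10, slack=0)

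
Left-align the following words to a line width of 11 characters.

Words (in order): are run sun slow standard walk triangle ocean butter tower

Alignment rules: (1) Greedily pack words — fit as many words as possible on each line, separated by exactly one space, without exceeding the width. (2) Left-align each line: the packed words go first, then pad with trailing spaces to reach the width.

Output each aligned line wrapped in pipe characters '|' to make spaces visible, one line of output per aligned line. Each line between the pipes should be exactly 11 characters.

Line 1: ['are', 'run', 'sun'] (min_width=11, slack=0)
Line 2: ['slow'] (min_width=4, slack=7)
Line 3: ['standard'] (min_width=8, slack=3)
Line 4: ['walk'] (min_width=4, slack=7)
Line 5: ['triangle'] (min_width=8, slack=3)
Line 6: ['ocean'] (min_width=5, slack=6)
Line 7: ['butter'] (min_width=6, slack=5)
Line 8: ['tower'] (min_width=5, slack=6)

Answer: |are run sun|
|slow       |
|standard   |
|walk       |
|triangle   |
|ocean      |
|butter     |
|tower      |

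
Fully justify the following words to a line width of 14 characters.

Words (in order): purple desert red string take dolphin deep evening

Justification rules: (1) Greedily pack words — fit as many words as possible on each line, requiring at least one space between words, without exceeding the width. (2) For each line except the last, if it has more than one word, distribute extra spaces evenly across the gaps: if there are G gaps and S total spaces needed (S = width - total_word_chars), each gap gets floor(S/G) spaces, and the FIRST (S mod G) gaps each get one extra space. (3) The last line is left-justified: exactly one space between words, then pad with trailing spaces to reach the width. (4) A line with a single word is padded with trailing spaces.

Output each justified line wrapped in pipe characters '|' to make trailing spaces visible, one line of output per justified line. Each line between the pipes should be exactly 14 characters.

Answer: |purple  desert|
|red     string|
|take   dolphin|
|deep evening  |

Derivation:
Line 1: ['purple', 'desert'] (min_width=13, slack=1)
Line 2: ['red', 'string'] (min_width=10, slack=4)
Line 3: ['take', 'dolphin'] (min_width=12, slack=2)
Line 4: ['deep', 'evening'] (min_width=12, slack=2)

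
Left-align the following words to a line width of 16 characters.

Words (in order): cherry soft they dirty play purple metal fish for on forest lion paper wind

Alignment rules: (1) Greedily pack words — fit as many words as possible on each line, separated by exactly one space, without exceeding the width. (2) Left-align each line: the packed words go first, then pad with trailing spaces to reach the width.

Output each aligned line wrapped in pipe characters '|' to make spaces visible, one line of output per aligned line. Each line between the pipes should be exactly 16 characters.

Line 1: ['cherry', 'soft', 'they'] (min_width=16, slack=0)
Line 2: ['dirty', 'play'] (min_width=10, slack=6)
Line 3: ['purple', 'metal'] (min_width=12, slack=4)
Line 4: ['fish', 'for', 'on'] (min_width=11, slack=5)
Line 5: ['forest', 'lion'] (min_width=11, slack=5)
Line 6: ['paper', 'wind'] (min_width=10, slack=6)

Answer: |cherry soft they|
|dirty play      |
|purple metal    |
|fish for on     |
|forest lion     |
|paper wind      |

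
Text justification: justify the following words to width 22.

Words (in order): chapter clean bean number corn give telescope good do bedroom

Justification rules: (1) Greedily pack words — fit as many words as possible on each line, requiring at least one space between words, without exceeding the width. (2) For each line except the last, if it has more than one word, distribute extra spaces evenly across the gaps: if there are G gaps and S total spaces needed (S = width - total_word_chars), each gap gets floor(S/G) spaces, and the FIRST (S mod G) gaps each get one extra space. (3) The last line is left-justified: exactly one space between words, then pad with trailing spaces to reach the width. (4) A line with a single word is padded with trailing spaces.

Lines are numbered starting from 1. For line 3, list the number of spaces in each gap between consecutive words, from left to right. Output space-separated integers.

Answer: 4 3

Derivation:
Line 1: ['chapter', 'clean', 'bean'] (min_width=18, slack=4)
Line 2: ['number', 'corn', 'give'] (min_width=16, slack=6)
Line 3: ['telescope', 'good', 'do'] (min_width=17, slack=5)
Line 4: ['bedroom'] (min_width=7, slack=15)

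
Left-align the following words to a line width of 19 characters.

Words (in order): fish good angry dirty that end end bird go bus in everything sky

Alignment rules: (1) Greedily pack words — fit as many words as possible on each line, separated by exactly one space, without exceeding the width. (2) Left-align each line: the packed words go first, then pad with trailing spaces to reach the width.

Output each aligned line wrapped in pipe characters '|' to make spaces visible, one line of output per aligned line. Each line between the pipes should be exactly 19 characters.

Answer: |fish good angry    |
|dirty that end end |
|bird go bus in     |
|everything sky     |

Derivation:
Line 1: ['fish', 'good', 'angry'] (min_width=15, slack=4)
Line 2: ['dirty', 'that', 'end', 'end'] (min_width=18, slack=1)
Line 3: ['bird', 'go', 'bus', 'in'] (min_width=14, slack=5)
Line 4: ['everything', 'sky'] (min_width=14, slack=5)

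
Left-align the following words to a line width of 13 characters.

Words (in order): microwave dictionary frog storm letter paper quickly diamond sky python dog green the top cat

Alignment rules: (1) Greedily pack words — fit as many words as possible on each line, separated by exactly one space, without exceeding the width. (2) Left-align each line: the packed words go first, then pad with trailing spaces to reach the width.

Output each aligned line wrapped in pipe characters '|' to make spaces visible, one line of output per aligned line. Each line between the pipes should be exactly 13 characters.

Line 1: ['microwave'] (min_width=9, slack=4)
Line 2: ['dictionary'] (min_width=10, slack=3)
Line 3: ['frog', 'storm'] (min_width=10, slack=3)
Line 4: ['letter', 'paper'] (min_width=12, slack=1)
Line 5: ['quickly'] (min_width=7, slack=6)
Line 6: ['diamond', 'sky'] (min_width=11, slack=2)
Line 7: ['python', 'dog'] (min_width=10, slack=3)
Line 8: ['green', 'the', 'top'] (min_width=13, slack=0)
Line 9: ['cat'] (min_width=3, slack=10)

Answer: |microwave    |
|dictionary   |
|frog storm   |
|letter paper |
|quickly      |
|diamond sky  |
|python dog   |
|green the top|
|cat          |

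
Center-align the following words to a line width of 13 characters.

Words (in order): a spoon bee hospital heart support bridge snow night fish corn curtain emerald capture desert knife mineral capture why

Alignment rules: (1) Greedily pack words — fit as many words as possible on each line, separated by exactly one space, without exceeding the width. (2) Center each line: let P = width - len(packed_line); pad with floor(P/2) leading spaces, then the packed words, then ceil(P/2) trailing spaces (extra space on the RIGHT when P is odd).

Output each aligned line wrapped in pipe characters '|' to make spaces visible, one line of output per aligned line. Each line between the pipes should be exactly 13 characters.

Answer: | a spoon bee |
|  hospital   |
|heart support|
| bridge snow |
| night fish  |
|corn curtain |
|   emerald   |
|   capture   |
|desert knife |
|   mineral   |
| capture why |

Derivation:
Line 1: ['a', 'spoon', 'bee'] (min_width=11, slack=2)
Line 2: ['hospital'] (min_width=8, slack=5)
Line 3: ['heart', 'support'] (min_width=13, slack=0)
Line 4: ['bridge', 'snow'] (min_width=11, slack=2)
Line 5: ['night', 'fish'] (min_width=10, slack=3)
Line 6: ['corn', 'curtain'] (min_width=12, slack=1)
Line 7: ['emerald'] (min_width=7, slack=6)
Line 8: ['capture'] (min_width=7, slack=6)
Line 9: ['desert', 'knife'] (min_width=12, slack=1)
Line 10: ['mineral'] (min_width=7, slack=6)
Line 11: ['capture', 'why'] (min_width=11, slack=2)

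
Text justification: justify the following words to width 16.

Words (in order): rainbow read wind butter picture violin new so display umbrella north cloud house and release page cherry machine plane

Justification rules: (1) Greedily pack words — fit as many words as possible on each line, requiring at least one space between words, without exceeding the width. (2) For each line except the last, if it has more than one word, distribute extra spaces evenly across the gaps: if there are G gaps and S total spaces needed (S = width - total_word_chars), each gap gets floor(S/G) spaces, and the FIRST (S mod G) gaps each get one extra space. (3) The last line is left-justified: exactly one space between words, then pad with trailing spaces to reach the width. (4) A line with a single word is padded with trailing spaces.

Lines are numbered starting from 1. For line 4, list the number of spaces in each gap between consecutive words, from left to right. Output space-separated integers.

Line 1: ['rainbow', 'read'] (min_width=12, slack=4)
Line 2: ['wind', 'butter'] (min_width=11, slack=5)
Line 3: ['picture', 'violin'] (min_width=14, slack=2)
Line 4: ['new', 'so', 'display'] (min_width=14, slack=2)
Line 5: ['umbrella', 'north'] (min_width=14, slack=2)
Line 6: ['cloud', 'house', 'and'] (min_width=15, slack=1)
Line 7: ['release', 'page'] (min_width=12, slack=4)
Line 8: ['cherry', 'machine'] (min_width=14, slack=2)
Line 9: ['plane'] (min_width=5, slack=11)

Answer: 2 2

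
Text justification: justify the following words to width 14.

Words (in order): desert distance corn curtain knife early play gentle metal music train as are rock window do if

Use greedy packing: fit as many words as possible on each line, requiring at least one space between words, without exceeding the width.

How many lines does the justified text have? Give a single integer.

Line 1: ['desert'] (min_width=6, slack=8)
Line 2: ['distance', 'corn'] (min_width=13, slack=1)
Line 3: ['curtain', 'knife'] (min_width=13, slack=1)
Line 4: ['early', 'play'] (min_width=10, slack=4)
Line 5: ['gentle', 'metal'] (min_width=12, slack=2)
Line 6: ['music', 'train', 'as'] (min_width=14, slack=0)
Line 7: ['are', 'rock'] (min_width=8, slack=6)
Line 8: ['window', 'do', 'if'] (min_width=12, slack=2)
Total lines: 8

Answer: 8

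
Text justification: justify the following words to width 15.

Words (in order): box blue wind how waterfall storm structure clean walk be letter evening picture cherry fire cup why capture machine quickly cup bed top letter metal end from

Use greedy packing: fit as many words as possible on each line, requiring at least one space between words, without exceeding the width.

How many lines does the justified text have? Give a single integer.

Line 1: ['box', 'blue', 'wind'] (min_width=13, slack=2)
Line 2: ['how', 'waterfall'] (min_width=13, slack=2)
Line 3: ['storm', 'structure'] (min_width=15, slack=0)
Line 4: ['clean', 'walk', 'be'] (min_width=13, slack=2)
Line 5: ['letter', 'evening'] (min_width=14, slack=1)
Line 6: ['picture', 'cherry'] (min_width=14, slack=1)
Line 7: ['fire', 'cup', 'why'] (min_width=12, slack=3)
Line 8: ['capture', 'machine'] (min_width=15, slack=0)
Line 9: ['quickly', 'cup', 'bed'] (min_width=15, slack=0)
Line 10: ['top', 'letter'] (min_width=10, slack=5)
Line 11: ['metal', 'end', 'from'] (min_width=14, slack=1)
Total lines: 11

Answer: 11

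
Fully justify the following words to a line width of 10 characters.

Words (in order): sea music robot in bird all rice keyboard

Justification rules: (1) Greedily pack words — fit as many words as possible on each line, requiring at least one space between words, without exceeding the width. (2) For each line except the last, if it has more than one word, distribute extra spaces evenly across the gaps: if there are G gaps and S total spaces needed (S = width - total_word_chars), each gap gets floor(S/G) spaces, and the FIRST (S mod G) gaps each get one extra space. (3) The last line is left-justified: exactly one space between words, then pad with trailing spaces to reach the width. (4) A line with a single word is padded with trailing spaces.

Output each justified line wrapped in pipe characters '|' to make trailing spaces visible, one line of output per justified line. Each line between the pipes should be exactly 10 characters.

Answer: |sea  music|
|robot   in|
|bird   all|
|rice      |
|keyboard  |

Derivation:
Line 1: ['sea', 'music'] (min_width=9, slack=1)
Line 2: ['robot', 'in'] (min_width=8, slack=2)
Line 3: ['bird', 'all'] (min_width=8, slack=2)
Line 4: ['rice'] (min_width=4, slack=6)
Line 5: ['keyboard'] (min_width=8, slack=2)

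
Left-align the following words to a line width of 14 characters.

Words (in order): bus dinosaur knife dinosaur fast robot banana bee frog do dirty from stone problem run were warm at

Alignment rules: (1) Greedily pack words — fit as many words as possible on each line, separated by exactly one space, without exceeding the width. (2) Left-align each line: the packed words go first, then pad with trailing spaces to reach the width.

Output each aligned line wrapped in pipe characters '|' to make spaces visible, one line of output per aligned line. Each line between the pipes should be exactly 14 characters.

Answer: |bus dinosaur  |
|knife dinosaur|
|fast robot    |
|banana bee    |
|frog do dirty |
|from stone    |
|problem run   |
|were warm at  |

Derivation:
Line 1: ['bus', 'dinosaur'] (min_width=12, slack=2)
Line 2: ['knife', 'dinosaur'] (min_width=14, slack=0)
Line 3: ['fast', 'robot'] (min_width=10, slack=4)
Line 4: ['banana', 'bee'] (min_width=10, slack=4)
Line 5: ['frog', 'do', 'dirty'] (min_width=13, slack=1)
Line 6: ['from', 'stone'] (min_width=10, slack=4)
Line 7: ['problem', 'run'] (min_width=11, slack=3)
Line 8: ['were', 'warm', 'at'] (min_width=12, slack=2)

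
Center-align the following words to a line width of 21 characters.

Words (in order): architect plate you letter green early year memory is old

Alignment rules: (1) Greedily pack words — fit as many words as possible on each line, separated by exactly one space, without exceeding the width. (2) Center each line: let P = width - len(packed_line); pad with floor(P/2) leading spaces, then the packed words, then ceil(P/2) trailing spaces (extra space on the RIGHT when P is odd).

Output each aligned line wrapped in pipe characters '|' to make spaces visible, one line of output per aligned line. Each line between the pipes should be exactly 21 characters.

Line 1: ['architect', 'plate', 'you'] (min_width=19, slack=2)
Line 2: ['letter', 'green', 'early'] (min_width=18, slack=3)
Line 3: ['year', 'memory', 'is', 'old'] (min_width=18, slack=3)

Answer: | architect plate you |
| letter green early  |
| year memory is old  |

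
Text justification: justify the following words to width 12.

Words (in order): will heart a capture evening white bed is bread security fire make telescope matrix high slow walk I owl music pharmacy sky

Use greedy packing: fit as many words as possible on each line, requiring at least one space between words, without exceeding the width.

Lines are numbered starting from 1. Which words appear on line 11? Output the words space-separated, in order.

Line 1: ['will', 'heart', 'a'] (min_width=12, slack=0)
Line 2: ['capture'] (min_width=7, slack=5)
Line 3: ['evening'] (min_width=7, slack=5)
Line 4: ['white', 'bed', 'is'] (min_width=12, slack=0)
Line 5: ['bread'] (min_width=5, slack=7)
Line 6: ['security'] (min_width=8, slack=4)
Line 7: ['fire', 'make'] (min_width=9, slack=3)
Line 8: ['telescope'] (min_width=9, slack=3)
Line 9: ['matrix', 'high'] (min_width=11, slack=1)
Line 10: ['slow', 'walk', 'I'] (min_width=11, slack=1)
Line 11: ['owl', 'music'] (min_width=9, slack=3)
Line 12: ['pharmacy', 'sky'] (min_width=12, slack=0)

Answer: owl music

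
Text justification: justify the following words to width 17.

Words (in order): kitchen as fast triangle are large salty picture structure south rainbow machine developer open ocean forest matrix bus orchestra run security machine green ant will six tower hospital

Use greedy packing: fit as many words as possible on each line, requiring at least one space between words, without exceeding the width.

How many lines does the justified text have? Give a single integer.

Line 1: ['kitchen', 'as', 'fast'] (min_width=15, slack=2)
Line 2: ['triangle', 'are'] (min_width=12, slack=5)
Line 3: ['large', 'salty'] (min_width=11, slack=6)
Line 4: ['picture', 'structure'] (min_width=17, slack=0)
Line 5: ['south', 'rainbow'] (min_width=13, slack=4)
Line 6: ['machine', 'developer'] (min_width=17, slack=0)
Line 7: ['open', 'ocean', 'forest'] (min_width=17, slack=0)
Line 8: ['matrix', 'bus'] (min_width=10, slack=7)
Line 9: ['orchestra', 'run'] (min_width=13, slack=4)
Line 10: ['security', 'machine'] (min_width=16, slack=1)
Line 11: ['green', 'ant', 'will'] (min_width=14, slack=3)
Line 12: ['six', 'tower'] (min_width=9, slack=8)
Line 13: ['hospital'] (min_width=8, slack=9)
Total lines: 13

Answer: 13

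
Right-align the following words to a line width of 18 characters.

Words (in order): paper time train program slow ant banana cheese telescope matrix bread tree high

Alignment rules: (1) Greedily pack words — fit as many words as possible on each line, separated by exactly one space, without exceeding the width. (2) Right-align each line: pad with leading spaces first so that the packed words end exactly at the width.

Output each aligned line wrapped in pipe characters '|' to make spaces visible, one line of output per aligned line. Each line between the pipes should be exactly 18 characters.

Answer: |  paper time train|
|  program slow ant|
|     banana cheese|
|  telescope matrix|
|   bread tree high|

Derivation:
Line 1: ['paper', 'time', 'train'] (min_width=16, slack=2)
Line 2: ['program', 'slow', 'ant'] (min_width=16, slack=2)
Line 3: ['banana', 'cheese'] (min_width=13, slack=5)
Line 4: ['telescope', 'matrix'] (min_width=16, slack=2)
Line 5: ['bread', 'tree', 'high'] (min_width=15, slack=3)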